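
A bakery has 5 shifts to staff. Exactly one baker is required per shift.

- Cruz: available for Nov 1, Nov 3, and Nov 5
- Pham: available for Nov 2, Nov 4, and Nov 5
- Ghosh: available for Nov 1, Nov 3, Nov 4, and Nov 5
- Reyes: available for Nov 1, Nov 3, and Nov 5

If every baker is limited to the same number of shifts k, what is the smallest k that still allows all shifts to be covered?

With 4 bakers and 5 worker-slots to fill, someone must work at least ⌈5/4⌉ = 2 shifts, so k ≥ 2.
k = 2 works: Nov 1→Cruz, Nov 2→Pham, Nov 3→Cruz, Nov 4→Pham, Nov 5→Ghosh.
Loads: Cruz 2, Pham 2, Ghosh 1, Reyes 0 — all ≤ 2.

2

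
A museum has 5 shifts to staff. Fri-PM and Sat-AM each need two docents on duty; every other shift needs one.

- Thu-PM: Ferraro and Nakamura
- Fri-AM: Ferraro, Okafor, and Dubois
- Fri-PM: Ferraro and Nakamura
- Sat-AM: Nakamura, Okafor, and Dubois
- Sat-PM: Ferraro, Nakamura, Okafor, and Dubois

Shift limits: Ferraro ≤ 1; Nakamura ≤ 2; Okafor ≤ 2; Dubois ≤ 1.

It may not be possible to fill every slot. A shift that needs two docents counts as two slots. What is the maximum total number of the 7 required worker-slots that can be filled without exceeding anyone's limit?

Total capacity across all docents is 1+2+2+1 = 6, and 7 slots are needed, so at most 6 can be filled.
An assignment achieving 6: Thu-PM→Ferraro, Fri-AM→Okafor, Fri-PM→Nakamura, Sat-AM→Nakamura+Okafor, Sat-PM→Dubois.
Loads: Ferraro 1/1, Nakamura 2/2, Okafor 2/2, Dubois 1/1.

6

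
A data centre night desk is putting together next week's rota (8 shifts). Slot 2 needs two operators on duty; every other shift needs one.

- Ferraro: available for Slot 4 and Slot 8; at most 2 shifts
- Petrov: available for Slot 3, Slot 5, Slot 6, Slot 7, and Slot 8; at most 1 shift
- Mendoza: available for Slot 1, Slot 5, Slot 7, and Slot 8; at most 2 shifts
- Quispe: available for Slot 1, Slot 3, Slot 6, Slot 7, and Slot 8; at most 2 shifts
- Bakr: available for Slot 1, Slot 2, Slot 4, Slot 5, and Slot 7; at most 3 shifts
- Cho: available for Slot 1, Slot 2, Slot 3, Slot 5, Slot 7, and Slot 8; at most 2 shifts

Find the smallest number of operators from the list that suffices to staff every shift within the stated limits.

9 slots to fill and no one can take more than 3, so at least ⌈9/3⌉ = 3 operators are needed.
Any 3 operators together have capacity at most 3+2+2 = 7 < 9 slots, so 3 can never suffice.
Ferraro, Quispe, Bakr, and Cho alone can cover everything: Slot 1→Bakr, Slot 2→Bakr+Cho, Slot 3→Quispe, Slot 4→Ferraro, Slot 5→Bakr, Slot 6→Quispe, Slot 7→Cho, Slot 8→Ferraro.

4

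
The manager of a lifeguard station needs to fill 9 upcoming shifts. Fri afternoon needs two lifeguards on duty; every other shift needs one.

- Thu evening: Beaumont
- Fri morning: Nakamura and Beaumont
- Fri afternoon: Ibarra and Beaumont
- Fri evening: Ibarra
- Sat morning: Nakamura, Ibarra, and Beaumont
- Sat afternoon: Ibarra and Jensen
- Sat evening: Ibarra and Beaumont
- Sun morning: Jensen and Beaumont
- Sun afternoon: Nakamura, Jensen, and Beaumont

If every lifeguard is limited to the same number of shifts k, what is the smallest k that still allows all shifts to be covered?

3

With 4 lifeguards and 10 worker-slots to fill, someone must work at least ⌈10/4⌉ = 3 shifts, so k ≥ 3.
k = 3 works: Thu evening→Beaumont, Fri morning→Nakamura, Fri afternoon→Ibarra+Beaumont, Fri evening→Ibarra, Sat morning→Nakamura, Sat afternoon→Ibarra, Sat evening→Beaumont, Sun morning→Jensen, Sun afternoon→Nakamura.
Loads: Nakamura 3, Ibarra 3, Jensen 1, Beaumont 3 — all ≤ 3.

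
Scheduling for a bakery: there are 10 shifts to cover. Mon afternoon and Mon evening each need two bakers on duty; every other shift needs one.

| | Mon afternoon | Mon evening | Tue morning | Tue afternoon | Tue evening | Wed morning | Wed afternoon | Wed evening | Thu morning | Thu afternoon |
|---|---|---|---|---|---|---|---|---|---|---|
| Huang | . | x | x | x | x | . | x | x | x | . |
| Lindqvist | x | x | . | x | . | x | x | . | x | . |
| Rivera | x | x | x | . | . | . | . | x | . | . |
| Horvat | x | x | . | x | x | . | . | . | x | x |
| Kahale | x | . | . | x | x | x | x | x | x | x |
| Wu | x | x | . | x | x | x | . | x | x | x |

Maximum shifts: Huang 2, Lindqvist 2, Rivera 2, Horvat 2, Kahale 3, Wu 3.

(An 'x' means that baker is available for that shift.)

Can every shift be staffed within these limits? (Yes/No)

Yes

One valid schedule: Mon afternoon→Kahale+Wu, Mon evening→Rivera+Wu, Tue morning→Huang, Tue afternoon→Lindqvist, Tue evening→Horvat, Wed morning→Lindqvist, Wed afternoon→Huang, Wed evening→Rivera, Thu morning→Kahale, Thu afternoon→Horvat.
Loads: Huang 2/2, Lindqvist 2/2, Rivera 2/2, Horvat 2/2, Kahale 2/3, Wu 2/3 — all within limits.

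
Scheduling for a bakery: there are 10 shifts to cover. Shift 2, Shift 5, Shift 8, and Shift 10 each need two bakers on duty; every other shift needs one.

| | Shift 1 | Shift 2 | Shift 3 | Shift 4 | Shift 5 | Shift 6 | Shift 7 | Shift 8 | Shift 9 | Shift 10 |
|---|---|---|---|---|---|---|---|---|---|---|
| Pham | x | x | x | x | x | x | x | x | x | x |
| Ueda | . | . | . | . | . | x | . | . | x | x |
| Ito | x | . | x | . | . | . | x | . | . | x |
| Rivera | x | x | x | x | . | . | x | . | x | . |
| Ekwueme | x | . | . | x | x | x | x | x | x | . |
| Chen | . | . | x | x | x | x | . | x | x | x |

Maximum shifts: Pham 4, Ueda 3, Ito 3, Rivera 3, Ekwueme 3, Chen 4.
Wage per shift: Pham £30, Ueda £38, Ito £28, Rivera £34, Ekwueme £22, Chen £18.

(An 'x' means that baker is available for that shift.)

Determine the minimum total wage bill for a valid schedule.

Shift 2 can only be covered by Pham and Rivera, so that assignment is forced.
Picking the cheapest available baker for each shift independently would cost £306, but that ignores the shift limits.
An optimal schedule: Shift 1→Ekwueme, Shift 2→Pham+Rivera, Shift 3→Ito, Shift 4→Chen, Shift 5→Chen+Ekwueme, Shift 6→Chen, Shift 7→Ito, Shift 8→Chen+Ekwueme, Shift 9→Pham, Shift 10→Ito+Pham.
Total: 22 + 30 + 34 + 28 + 18 + 18 + 22 + 18 + 28 + 18 + 22 + 30 + 28 + 30 = £346.

£346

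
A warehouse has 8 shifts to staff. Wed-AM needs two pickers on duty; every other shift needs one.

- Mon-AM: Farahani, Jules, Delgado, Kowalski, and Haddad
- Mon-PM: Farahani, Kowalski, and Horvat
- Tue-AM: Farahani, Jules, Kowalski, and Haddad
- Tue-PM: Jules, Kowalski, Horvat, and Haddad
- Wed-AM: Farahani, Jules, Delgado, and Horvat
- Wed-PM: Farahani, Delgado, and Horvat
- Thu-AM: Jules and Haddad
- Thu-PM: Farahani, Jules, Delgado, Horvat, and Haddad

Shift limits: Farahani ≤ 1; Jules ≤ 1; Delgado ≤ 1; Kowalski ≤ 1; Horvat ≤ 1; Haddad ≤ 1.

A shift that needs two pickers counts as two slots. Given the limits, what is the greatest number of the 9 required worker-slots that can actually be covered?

6

Total capacity across all pickers is 1+1+1+1+1+1 = 6, and 9 slots are needed, so at most 6 can be filled.
An assignment achieving 6: Mon-AM→Haddad, Mon-PM→Farahani, Tue-AM→Kowalski, Tue-PM→Horvat, Wed-PM→Delgado, Thu-AM→Jules.
Loads: Farahani 1/1, Jules 1/1, Delgado 1/1, Kowalski 1/1, Horvat 1/1, Haddad 1/1.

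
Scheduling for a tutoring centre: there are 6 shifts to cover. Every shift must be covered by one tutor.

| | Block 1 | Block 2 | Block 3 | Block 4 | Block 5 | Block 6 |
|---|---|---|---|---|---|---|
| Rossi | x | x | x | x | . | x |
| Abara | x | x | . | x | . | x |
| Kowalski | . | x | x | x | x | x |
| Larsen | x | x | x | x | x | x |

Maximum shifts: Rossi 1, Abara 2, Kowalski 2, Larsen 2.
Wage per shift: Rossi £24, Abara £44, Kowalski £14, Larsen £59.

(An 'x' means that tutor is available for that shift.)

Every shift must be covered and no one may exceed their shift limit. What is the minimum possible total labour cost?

£199

Picking the cheapest available tutor for each shift independently would cost £94, but that ignores the shift limits.
An optimal schedule: Block 1→Rossi, Block 2→Abara, Block 3→Kowalski, Block 4→Abara, Block 5→Kowalski, Block 6→Larsen.
Total: 24 + 44 + 14 + 44 + 14 + 59 = £199.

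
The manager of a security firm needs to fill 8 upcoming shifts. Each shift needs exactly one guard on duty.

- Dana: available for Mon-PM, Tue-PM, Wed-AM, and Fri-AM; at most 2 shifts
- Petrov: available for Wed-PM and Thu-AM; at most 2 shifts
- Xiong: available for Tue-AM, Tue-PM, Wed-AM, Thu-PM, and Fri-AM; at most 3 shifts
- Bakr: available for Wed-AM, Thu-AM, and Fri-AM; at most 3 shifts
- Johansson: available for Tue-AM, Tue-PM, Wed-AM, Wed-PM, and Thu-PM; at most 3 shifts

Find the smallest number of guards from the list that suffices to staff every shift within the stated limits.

8 slots to fill and no one can take more than 3, so at least ⌈8/3⌉ = 3 guards are needed.
Dana, Bakr, and Johansson alone can cover everything: Mon-PM→Dana, Tue-AM→Johansson, Tue-PM→Dana, Wed-AM→Bakr, Wed-PM→Johansson, Thu-AM→Bakr, Thu-PM→Johansson, Fri-AM→Bakr.

3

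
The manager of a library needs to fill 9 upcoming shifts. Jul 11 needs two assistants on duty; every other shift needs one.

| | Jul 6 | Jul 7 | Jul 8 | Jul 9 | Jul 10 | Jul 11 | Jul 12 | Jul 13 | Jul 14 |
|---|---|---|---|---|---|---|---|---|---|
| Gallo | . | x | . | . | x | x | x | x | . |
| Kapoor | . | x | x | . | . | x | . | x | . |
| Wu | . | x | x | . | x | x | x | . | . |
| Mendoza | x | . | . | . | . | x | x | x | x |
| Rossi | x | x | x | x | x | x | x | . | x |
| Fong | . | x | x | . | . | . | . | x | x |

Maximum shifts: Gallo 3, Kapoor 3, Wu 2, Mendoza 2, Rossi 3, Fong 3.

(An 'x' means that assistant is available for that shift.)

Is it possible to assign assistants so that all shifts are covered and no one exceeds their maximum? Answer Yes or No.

Jul 9 can only be covered by Rossi, so that assignment is forced.
One valid schedule: Jul 6→Mendoza, Jul 7→Kapoor, Jul 8→Kapoor, Jul 9→Rossi, Jul 10→Gallo, Jul 11→Kapoor+Wu, Jul 12→Gallo, Jul 13→Gallo, Jul 14→Mendoza.
Loads: Gallo 3/3, Kapoor 3/3, Wu 1/2, Mendoza 2/2, Rossi 1/3, Fong 0/3 — all within limits.

Yes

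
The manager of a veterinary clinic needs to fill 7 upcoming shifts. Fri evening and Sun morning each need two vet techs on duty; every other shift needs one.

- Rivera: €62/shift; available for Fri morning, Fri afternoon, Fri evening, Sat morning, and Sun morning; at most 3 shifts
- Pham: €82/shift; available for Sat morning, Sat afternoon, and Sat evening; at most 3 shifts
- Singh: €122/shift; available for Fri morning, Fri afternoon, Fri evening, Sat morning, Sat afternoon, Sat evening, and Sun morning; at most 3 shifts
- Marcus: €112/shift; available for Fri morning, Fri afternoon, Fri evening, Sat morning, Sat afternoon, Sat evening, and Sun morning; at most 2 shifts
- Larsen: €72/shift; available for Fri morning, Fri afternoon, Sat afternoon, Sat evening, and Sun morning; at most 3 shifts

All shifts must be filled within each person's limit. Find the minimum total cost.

Picking the cheapest available vet tech for each shift independently would cost €638, but that ignores the shift limits.
An optimal schedule: Fri morning→Rivera, Fri afternoon→Larsen, Fri evening→Rivera+Marcus, Sat morning→Pham, Sat afternoon→Larsen, Sat evening→Pham, Sun morning→Rivera+Larsen.
Total: 62 + 72 + 62 + 112 + 82 + 72 + 82 + 62 + 72 = €678.

€678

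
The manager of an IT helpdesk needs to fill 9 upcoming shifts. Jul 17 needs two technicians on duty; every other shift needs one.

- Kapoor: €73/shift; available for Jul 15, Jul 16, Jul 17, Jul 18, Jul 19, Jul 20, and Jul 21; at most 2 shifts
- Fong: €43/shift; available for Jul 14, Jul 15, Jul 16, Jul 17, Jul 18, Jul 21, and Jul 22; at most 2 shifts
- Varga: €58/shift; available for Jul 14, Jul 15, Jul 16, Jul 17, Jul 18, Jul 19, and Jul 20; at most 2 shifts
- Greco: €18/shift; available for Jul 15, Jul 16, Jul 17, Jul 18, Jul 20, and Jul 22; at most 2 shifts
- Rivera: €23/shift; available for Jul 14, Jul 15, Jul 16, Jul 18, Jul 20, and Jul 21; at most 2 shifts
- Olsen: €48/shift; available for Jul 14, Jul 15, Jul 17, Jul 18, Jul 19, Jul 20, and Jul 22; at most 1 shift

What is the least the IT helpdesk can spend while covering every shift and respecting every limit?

Picking the cheapest available technician for each shift independently would cost €245, but that ignores the shift limits.
An optimal schedule: Jul 14→Rivera, Jul 15→Fong, Jul 16→Greco, Jul 17→Varga+Kapoor, Jul 18→Fong, Jul 19→Olsen, Jul 20→Varga, Jul 21→Rivera, Jul 22→Greco.
Total: 23 + 43 + 18 + 58 + 73 + 43 + 48 + 58 + 23 + 18 = €405.

€405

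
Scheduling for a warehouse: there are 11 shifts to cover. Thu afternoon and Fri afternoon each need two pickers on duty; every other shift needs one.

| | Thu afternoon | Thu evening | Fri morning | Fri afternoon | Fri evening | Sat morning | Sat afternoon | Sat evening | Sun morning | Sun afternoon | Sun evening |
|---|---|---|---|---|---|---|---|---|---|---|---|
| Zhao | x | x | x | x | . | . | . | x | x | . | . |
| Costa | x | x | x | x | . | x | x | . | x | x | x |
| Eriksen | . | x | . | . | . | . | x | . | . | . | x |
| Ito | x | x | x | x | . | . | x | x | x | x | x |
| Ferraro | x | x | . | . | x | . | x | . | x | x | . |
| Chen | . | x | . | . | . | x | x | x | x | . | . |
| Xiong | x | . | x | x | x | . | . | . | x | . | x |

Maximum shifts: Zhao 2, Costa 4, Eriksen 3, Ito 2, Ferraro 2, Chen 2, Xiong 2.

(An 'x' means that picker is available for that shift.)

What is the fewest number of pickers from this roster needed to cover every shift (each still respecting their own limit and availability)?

13 slots to fill and no one can take more than 4, so at least ⌈13/4⌉ = 4 pickers are needed.
Any 4 pickers together have capacity at most 4+3+2+2 = 11 < 13 slots, so 4 can never suffice.
Zhao, Costa, Eriksen, Ito, and Ferraro alone can cover everything: Thu afternoon→Ito+Ferraro, Thu evening→Eriksen, Fri morning→Zhao, Fri afternoon→Costa+Ito, Fri evening→Ferraro, Sat morning→Costa, Sat afternoon→Eriksen, Sat evening→Zhao, Sun morning→Costa, Sun afternoon→Costa, Sun evening→Eriksen.

5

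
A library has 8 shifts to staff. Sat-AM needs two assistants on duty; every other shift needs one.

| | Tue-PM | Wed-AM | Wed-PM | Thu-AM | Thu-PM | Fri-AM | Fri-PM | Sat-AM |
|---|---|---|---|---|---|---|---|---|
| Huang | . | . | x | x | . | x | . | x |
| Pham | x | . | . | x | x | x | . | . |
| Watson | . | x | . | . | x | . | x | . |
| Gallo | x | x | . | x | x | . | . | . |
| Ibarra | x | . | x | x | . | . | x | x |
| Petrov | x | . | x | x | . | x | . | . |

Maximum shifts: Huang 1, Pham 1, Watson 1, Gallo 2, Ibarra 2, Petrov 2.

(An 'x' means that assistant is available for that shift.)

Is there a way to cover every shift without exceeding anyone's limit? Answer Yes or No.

Yes

Sat-AM can only be covered by Huang and Ibarra, so that assignment is forced.
One valid schedule: Tue-PM→Gallo, Wed-AM→Watson, Wed-PM→Petrov, Thu-AM→Gallo, Thu-PM→Pham, Fri-AM→Petrov, Fri-PM→Ibarra, Sat-AM→Huang+Ibarra.
Loads: Huang 1/1, Pham 1/1, Watson 1/1, Gallo 2/2, Ibarra 2/2, Petrov 2/2 — all within limits.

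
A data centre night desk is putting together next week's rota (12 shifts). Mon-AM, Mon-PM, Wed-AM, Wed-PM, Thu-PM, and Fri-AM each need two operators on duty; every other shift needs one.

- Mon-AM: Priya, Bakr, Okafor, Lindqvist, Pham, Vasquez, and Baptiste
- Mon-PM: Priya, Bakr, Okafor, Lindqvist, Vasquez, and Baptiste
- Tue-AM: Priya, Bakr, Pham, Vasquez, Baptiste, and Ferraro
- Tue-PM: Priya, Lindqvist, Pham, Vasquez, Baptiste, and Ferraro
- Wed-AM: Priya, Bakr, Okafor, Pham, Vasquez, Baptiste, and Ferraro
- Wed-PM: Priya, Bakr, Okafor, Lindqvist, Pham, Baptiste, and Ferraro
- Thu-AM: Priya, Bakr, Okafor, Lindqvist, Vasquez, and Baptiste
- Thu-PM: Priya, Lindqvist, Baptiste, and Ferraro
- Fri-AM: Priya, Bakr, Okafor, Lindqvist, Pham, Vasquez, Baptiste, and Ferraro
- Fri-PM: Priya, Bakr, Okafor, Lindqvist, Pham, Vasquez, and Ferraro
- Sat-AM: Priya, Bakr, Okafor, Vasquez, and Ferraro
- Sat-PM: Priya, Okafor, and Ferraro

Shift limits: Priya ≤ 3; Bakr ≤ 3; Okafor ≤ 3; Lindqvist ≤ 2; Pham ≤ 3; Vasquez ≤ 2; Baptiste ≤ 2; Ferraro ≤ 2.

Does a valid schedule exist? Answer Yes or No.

One valid schedule: Mon-AM→Okafor+Pham, Mon-PM→Bakr+Okafor, Tue-AM→Priya, Tue-PM→Lindqvist, Wed-AM→Okafor+Pham, Wed-PM→Pham+Baptiste, Thu-AM→Bakr, Thu-PM→Lindqvist+Baptiste, Fri-AM→Vasquez+Ferraro, Fri-PM→Bakr, Sat-AM→Priya, Sat-PM→Priya.
Loads: Priya 3/3, Bakr 3/3, Okafor 3/3, Lindqvist 2/2, Pham 3/3, Vasquez 1/2, Baptiste 2/2, Ferraro 1/2 — all within limits.

Yes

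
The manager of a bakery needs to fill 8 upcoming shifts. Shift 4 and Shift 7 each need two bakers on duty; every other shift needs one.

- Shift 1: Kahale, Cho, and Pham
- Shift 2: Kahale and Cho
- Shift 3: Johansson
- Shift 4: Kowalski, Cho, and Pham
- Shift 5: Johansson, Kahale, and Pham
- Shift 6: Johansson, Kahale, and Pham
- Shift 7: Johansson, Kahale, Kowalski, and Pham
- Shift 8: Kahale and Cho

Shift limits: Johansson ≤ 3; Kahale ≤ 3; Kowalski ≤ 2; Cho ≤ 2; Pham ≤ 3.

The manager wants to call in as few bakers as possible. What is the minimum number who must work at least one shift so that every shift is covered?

10 slots to fill and no one can take more than 3, so at least ⌈10/3⌉ = 4 bakers are needed.
Johansson, Kahale, Kowalski, and Cho alone can cover everything: Shift 1→Kahale, Shift 2→Kahale, Shift 3→Johansson, Shift 4→Kowalski+Cho, Shift 5→Johansson, Shift 6→Johansson, Shift 7→Kahale+Kowalski, Shift 8→Cho.

4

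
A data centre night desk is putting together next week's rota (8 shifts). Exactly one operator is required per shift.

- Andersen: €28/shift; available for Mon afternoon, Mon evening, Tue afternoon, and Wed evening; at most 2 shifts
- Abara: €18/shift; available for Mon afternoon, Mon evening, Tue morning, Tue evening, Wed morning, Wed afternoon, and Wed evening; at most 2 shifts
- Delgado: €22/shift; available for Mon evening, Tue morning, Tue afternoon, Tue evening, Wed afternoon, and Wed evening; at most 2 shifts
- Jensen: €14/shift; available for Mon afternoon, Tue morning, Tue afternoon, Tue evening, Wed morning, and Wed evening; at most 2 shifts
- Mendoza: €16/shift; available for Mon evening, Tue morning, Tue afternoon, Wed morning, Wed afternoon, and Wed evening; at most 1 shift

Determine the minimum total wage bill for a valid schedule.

Picking the cheapest available operator for each shift independently would cost €116, but that ignores the shift limits.
An optimal schedule: Mon afternoon→Jensen, Mon evening→Abara, Tue morning→Delgado, Tue afternoon→Delgado, Tue evening→Jensen, Wed morning→Mendoza, Wed afternoon→Abara, Wed evening→Andersen.
Total: 14 + 18 + 22 + 22 + 14 + 16 + 18 + 28 = €152.

€152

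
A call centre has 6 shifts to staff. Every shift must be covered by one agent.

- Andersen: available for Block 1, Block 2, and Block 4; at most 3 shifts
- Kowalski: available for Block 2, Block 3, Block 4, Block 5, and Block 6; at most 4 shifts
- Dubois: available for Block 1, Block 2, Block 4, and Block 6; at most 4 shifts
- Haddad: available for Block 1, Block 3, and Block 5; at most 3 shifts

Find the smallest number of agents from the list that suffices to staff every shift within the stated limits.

2

6 slots to fill and no one can take more than 4, so at least ⌈6/4⌉ = 2 agents are needed.
Andersen and Kowalski alone can cover everything: Block 1→Andersen, Block 2→Andersen, Block 3→Kowalski, Block 4→Andersen, Block 5→Kowalski, Block 6→Kowalski.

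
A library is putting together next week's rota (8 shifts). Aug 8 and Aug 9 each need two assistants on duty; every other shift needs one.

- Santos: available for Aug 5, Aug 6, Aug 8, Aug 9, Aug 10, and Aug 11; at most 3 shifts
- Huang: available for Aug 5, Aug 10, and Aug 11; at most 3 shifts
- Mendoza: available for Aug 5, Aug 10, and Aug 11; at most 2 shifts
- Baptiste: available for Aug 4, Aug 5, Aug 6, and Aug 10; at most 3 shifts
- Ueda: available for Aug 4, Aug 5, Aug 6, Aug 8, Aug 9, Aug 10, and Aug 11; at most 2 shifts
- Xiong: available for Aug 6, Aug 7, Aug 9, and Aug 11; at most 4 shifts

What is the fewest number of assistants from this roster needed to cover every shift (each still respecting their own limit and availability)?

10 slots to fill and no one can take more than 4, so at least ⌈10/4⌉ = 3 assistants are needed.
No set of 3 assistants can cover every shift (each such set leaves at least one shift with no one available or exceeds a cap).
Santos, Huang, Ueda, and Xiong alone can cover everything: Aug 4→Ueda, Aug 5→Santos, Aug 6→Xiong, Aug 7→Xiong, Aug 8→Santos+Ueda, Aug 9→Santos+Xiong, Aug 10→Huang, Aug 11→Huang.

4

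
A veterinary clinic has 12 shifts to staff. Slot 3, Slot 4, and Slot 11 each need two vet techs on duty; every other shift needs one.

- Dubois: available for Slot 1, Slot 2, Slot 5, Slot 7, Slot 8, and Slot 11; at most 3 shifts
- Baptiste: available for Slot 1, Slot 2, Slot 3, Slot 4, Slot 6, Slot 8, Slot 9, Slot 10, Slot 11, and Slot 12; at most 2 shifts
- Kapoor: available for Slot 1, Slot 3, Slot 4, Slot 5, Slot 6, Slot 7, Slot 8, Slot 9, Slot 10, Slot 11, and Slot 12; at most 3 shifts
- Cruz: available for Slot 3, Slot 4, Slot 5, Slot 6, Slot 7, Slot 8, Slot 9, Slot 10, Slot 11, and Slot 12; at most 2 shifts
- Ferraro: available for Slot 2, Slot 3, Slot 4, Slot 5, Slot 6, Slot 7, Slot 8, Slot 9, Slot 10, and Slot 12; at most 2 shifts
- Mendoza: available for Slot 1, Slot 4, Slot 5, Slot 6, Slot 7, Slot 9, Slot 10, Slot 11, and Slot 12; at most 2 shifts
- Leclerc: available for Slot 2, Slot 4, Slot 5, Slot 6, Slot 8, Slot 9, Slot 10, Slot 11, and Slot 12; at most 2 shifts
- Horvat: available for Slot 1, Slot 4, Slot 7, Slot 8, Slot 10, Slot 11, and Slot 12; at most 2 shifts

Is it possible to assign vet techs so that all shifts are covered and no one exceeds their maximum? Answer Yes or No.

One valid schedule: Slot 1→Dubois, Slot 2→Dubois, Slot 3→Baptiste+Kapoor, Slot 4→Ferraro+Mendoza, Slot 5→Dubois, Slot 6→Baptiste, Slot 7→Kapoor, Slot 8→Cruz, Slot 9→Kapoor, Slot 10→Cruz, Slot 11→Mendoza+Leclerc, Slot 12→Ferraro.
Loads: Dubois 3/3, Baptiste 2/2, Kapoor 3/3, Cruz 2/2, Ferraro 2/2, Mendoza 2/2, Leclerc 1/2, Horvat 0/2 — all within limits.

Yes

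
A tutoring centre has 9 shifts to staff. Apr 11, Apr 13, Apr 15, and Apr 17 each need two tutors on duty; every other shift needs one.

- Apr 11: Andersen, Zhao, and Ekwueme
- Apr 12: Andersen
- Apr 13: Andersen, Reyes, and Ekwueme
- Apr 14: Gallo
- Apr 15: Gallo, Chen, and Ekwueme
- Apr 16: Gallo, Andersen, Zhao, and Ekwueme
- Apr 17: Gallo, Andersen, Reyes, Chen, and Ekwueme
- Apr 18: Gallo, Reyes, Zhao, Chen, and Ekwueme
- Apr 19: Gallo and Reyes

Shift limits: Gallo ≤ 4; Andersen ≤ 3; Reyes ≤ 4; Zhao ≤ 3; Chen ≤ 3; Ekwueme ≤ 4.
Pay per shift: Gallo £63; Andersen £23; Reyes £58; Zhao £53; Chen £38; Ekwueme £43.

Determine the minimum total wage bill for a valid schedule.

Apr 12 can only be covered by Andersen, so that assignment is forced.
Apr 14 can only be covered by Gallo, so that assignment is forced.
Picking the cheapest available tutor for each shift independently would cost £479, but that ignores the shift limits.
An optimal schedule: Apr 11→Andersen+Ekwueme, Apr 12→Andersen, Apr 13→Andersen+Ekwueme, Apr 14→Gallo, Apr 15→Chen+Ekwueme, Apr 16→Zhao, Apr 17→Chen+Ekwueme, Apr 18→Chen, Apr 19→Reyes.
Total: 23 + 43 + 23 + 23 + 43 + 63 + 38 + 43 + 53 + 38 + 43 + 38 + 58 = £529.

£529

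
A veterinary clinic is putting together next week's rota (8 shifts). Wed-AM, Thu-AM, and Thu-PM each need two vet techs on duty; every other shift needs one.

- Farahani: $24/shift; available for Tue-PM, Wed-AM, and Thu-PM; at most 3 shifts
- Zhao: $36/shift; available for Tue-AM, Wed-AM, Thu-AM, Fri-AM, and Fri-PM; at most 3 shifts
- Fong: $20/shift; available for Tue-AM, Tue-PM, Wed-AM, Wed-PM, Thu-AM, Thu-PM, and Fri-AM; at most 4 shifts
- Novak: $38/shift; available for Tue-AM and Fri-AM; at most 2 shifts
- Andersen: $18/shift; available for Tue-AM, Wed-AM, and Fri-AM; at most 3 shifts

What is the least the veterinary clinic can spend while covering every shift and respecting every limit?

$254

Wed-PM can only be covered by Fong, so that assignment is forced.
Thu-AM can only be covered by Zhao and Fong, so that assignment is forced.
Thu-PM can only be covered by Farahani and Fong, so that assignment is forced.
Picking the cheapest available vet tech for each shift independently would cost $250, but that ignores the shift limits.
An optimal schedule: Tue-AM→Andersen, Tue-PM→Fong, Wed-AM→Andersen+Farahani, Wed-PM→Fong, Thu-AM→Fong+Zhao, Thu-PM→Fong+Farahani, Fri-AM→Andersen, Fri-PM→Zhao.
Total: 18 + 20 + 18 + 24 + 20 + 20 + 36 + 20 + 24 + 18 + 36 = $254.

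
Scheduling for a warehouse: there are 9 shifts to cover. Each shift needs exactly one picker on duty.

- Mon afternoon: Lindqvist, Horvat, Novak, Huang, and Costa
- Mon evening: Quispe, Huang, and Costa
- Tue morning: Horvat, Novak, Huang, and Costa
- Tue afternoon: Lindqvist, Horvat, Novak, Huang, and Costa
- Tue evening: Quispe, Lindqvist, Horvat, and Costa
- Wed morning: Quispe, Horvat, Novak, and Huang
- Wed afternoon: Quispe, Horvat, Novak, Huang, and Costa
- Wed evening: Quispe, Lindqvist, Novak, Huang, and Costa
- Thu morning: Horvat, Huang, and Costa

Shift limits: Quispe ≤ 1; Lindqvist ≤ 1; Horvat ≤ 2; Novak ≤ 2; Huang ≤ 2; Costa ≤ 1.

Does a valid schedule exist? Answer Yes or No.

One valid schedule: Mon afternoon→Novak, Mon evening→Quispe, Tue morning→Horvat, Tue afternoon→Huang, Tue evening→Lindqvist, Wed morning→Novak, Wed afternoon→Huang, Wed evening→Costa, Thu morning→Horvat.
Loads: Quispe 1/1, Lindqvist 1/1, Horvat 2/2, Novak 2/2, Huang 2/2, Costa 1/1 — all within limits.

Yes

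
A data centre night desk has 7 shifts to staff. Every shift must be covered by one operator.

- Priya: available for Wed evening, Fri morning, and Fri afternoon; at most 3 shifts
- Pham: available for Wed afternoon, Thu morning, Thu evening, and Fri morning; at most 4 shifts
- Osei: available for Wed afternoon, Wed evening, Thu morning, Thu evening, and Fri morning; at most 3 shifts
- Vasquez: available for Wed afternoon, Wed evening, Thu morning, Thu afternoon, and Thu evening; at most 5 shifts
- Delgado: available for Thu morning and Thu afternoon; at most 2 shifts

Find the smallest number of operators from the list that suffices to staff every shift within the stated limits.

2

7 slots to fill and no one can take more than 5, so at least ⌈7/5⌉ = 2 operators are needed.
Priya and Vasquez alone can cover everything: Wed afternoon→Vasquez, Wed evening→Priya, Thu morning→Vasquez, Thu afternoon→Vasquez, Thu evening→Vasquez, Fri morning→Priya, Fri afternoon→Priya.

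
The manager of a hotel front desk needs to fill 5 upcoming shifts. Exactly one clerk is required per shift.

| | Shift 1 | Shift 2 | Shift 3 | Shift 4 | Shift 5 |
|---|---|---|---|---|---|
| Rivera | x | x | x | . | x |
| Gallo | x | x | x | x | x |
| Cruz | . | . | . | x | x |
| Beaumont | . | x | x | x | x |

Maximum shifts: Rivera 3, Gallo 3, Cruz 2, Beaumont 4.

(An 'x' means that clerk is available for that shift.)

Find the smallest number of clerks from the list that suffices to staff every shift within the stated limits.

2

5 slots to fill and no one can take more than 4, so at least ⌈5/4⌉ = 2 clerks are needed.
Rivera and Gallo alone can cover everything: Shift 1→Rivera, Shift 2→Rivera, Shift 3→Rivera, Shift 4→Gallo, Shift 5→Gallo.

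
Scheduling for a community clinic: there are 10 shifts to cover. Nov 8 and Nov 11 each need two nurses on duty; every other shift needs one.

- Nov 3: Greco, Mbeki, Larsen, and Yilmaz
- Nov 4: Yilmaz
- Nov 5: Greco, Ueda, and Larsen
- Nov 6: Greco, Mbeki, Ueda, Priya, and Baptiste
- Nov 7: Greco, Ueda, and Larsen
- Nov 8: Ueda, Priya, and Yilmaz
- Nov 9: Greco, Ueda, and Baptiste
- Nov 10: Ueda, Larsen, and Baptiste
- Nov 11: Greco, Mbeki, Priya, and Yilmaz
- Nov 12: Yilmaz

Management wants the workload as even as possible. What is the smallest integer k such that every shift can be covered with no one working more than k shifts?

With 7 nurses and 12 worker-slots to fill, someone must work at least ⌈12/7⌉ = 2 shifts, so k ≥ 2.
k = 2 works: Nov 3→Mbeki, Nov 4→Yilmaz, Nov 5→Greco, Nov 6→Baptiste, Nov 7→Greco, Nov 8→Ueda+Priya, Nov 9→Ueda, Nov 10→Larsen, Nov 11→Mbeki+Priya, Nov 12→Yilmaz.
Loads: Greco 2, Mbeki 2, Ueda 2, Priya 2, Larsen 1, Yilmaz 2, Baptiste 1 — all ≤ 2.

2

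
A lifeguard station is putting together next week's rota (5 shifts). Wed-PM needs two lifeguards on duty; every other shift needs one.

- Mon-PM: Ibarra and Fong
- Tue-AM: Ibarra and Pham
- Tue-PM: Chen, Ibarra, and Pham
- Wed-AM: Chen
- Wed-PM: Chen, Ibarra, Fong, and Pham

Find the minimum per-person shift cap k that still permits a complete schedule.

2

With 4 lifeguards and 6 worker-slots to fill, someone must work at least ⌈6/4⌉ = 2 shifts, so k ≥ 2.
k = 2 works: Mon-PM→Ibarra, Tue-AM→Ibarra, Tue-PM→Chen, Wed-AM→Chen, Wed-PM→Fong+Pham.
Loads: Chen 2, Ibarra 2, Fong 1, Pham 1 — all ≤ 2.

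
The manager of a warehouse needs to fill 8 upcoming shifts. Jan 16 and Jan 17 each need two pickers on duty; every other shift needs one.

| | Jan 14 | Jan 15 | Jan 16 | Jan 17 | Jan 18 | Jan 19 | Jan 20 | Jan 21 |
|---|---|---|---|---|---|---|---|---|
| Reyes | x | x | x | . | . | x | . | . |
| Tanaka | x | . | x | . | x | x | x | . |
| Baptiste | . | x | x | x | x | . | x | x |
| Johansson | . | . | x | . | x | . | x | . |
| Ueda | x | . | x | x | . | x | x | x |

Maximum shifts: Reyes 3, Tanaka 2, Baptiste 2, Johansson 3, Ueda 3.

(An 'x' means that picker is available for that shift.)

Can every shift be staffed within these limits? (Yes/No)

Jan 17 can only be covered by Baptiste and Ueda, so that assignment is forced.
One valid schedule: Jan 14→Reyes, Jan 15→Reyes, Jan 16→Johansson+Ueda, Jan 17→Baptiste+Ueda, Jan 18→Tanaka, Jan 19→Reyes, Jan 20→Tanaka, Jan 21→Baptiste.
Loads: Reyes 3/3, Tanaka 2/2, Baptiste 2/2, Johansson 1/3, Ueda 2/3 — all within limits.

Yes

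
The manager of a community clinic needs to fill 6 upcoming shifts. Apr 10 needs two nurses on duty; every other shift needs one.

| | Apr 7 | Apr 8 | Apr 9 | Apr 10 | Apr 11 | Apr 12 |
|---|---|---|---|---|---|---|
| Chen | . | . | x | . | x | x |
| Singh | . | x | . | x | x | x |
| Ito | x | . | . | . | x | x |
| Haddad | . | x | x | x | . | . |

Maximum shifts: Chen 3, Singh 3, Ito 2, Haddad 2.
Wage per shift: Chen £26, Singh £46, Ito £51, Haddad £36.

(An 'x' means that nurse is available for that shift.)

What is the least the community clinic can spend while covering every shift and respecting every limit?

Apr 7 can only be covered by Ito, so that assignment is forced.
Apr 10 can only be covered by Singh and Haddad, so that assignment is forced.
Picking the cheapest available nurse for each shift independently would cost £247, and that bound is achievable.
An optimal schedule: Apr 7→Ito, Apr 8→Haddad, Apr 9→Chen, Apr 10→Haddad+Singh, Apr 11→Chen, Apr 12→Chen.
Total: 51 + 36 + 26 + 36 + 46 + 26 + 26 = £247.

£247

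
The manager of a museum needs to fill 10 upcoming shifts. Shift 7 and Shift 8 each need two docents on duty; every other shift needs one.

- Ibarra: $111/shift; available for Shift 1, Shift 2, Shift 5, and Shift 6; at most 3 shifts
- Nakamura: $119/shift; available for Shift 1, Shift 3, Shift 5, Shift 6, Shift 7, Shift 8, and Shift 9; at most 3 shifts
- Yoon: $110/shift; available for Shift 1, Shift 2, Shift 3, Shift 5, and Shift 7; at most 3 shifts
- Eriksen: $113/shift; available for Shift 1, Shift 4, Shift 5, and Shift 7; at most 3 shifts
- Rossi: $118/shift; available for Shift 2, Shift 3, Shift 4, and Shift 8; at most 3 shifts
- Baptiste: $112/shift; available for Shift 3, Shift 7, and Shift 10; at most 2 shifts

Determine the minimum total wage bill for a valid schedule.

Shift 8 can only be covered by Nakamura and Rossi, so that assignment is forced.
Shift 9 can only be covered by Nakamura, so that assignment is forced.
Shift 10 can only be covered by Baptiste, so that assignment is forced.
Picking the cheapest available docent for each shift independently would cost $1354, but that ignores the shift limits.
An optimal schedule: Shift 1→Ibarra, Shift 2→Yoon, Shift 3→Yoon, Shift 4→Eriksen, Shift 5→Ibarra, Shift 6→Ibarra, Shift 7→Yoon+Baptiste, Shift 8→Rossi+Nakamura, Shift 9→Nakamura, Shift 10→Baptiste.
Total: 111 + 110 + 110 + 113 + 111 + 111 + 110 + 112 + 118 + 119 + 119 + 112 = $1356.

$1356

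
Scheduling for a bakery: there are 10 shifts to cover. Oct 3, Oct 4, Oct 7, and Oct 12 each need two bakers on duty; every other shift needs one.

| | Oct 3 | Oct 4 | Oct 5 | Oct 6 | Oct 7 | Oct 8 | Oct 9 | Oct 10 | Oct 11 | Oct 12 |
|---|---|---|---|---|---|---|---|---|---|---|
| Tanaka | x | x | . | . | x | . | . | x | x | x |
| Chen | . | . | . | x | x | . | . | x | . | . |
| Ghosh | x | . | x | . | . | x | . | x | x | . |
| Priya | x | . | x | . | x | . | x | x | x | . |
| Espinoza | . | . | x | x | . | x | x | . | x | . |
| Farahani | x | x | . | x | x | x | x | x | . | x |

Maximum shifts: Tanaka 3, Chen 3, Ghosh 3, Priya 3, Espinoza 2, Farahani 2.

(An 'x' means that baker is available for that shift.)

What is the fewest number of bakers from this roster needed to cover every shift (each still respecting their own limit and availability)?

5

14 slots to fill and no one can take more than 3, so at least ⌈14/3⌉ = 5 bakers are needed.
Tanaka, Chen, Ghosh, Priya, and Farahani alone can cover everything: Oct 3→Ghosh+Priya, Oct 4→Tanaka+Farahani, Oct 5→Ghosh, Oct 6→Chen, Oct 7→Chen+Priya, Oct 8→Ghosh, Oct 9→Priya, Oct 10→Chen, Oct 11→Tanaka, Oct 12→Tanaka+Farahani.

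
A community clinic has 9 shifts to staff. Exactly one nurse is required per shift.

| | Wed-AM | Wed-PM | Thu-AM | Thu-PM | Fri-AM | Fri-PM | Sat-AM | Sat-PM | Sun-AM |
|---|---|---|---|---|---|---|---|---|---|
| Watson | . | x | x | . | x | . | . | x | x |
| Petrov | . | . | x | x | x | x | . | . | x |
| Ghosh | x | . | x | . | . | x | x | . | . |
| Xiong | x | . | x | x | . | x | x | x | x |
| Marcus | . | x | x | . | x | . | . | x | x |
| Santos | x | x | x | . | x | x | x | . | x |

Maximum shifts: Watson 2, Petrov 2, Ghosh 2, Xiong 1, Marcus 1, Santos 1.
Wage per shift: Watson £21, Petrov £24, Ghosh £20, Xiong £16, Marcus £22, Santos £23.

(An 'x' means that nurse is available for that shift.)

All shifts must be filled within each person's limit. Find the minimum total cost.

Picking the cheapest available nurse for each shift independently would cost £154, but that ignores the shift limits.
An optimal schedule: Wed-AM→Ghosh, Wed-PM→Watson, Thu-AM→Santos, Thu-PM→Petrov, Fri-AM→Petrov, Fri-PM→Xiong, Sat-AM→Ghosh, Sat-PM→Watson, Sun-AM→Marcus.
Total: 20 + 21 + 23 + 24 + 24 + 16 + 20 + 21 + 22 = £191.

£191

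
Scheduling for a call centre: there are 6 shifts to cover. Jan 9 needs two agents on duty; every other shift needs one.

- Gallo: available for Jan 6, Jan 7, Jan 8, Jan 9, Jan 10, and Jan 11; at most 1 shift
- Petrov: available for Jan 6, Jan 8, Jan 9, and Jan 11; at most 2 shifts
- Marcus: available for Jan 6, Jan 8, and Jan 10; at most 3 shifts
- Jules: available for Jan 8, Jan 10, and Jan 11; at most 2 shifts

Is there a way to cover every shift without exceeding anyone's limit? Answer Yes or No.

No

Total capacity is 8 and 7 slots are needed, so capacity alone doesn't rule it out.
Shifts {Jan 7, Jan 9} need 3 worker-slots in total, but the agents available for any of those shifts (Gallo and Petrov) can supply at most 2 among them. So no valid schedule exists.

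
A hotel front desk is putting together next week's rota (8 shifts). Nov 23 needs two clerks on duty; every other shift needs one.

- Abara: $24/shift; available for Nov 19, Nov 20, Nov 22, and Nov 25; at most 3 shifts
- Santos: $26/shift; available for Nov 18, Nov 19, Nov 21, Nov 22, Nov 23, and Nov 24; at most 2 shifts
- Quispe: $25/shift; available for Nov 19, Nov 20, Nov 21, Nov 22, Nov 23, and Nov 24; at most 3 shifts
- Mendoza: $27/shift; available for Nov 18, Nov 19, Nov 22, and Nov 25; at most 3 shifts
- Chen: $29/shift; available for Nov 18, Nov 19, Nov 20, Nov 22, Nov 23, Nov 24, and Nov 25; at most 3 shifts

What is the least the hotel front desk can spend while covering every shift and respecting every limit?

Picking the cheapest available clerk for each shift independently would cost $223, but that ignores the shift limits.
An optimal schedule: Nov 18→Santos, Nov 19→Abara, Nov 20→Abara, Nov 21→Quispe, Nov 22→Mendoza, Nov 23→Quispe+Santos, Nov 24→Quispe, Nov 25→Abara.
Total: 26 + 24 + 24 + 25 + 27 + 25 + 26 + 25 + 24 = $226.

$226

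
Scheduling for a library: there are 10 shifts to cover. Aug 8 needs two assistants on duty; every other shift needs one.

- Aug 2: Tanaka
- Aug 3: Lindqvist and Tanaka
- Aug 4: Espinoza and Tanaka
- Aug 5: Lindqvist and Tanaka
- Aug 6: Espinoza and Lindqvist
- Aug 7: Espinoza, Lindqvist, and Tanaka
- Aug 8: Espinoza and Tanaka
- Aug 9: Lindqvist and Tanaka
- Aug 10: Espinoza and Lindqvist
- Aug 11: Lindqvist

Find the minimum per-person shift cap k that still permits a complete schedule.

With 3 assistants and 11 worker-slots to fill, someone must work at least ⌈11/3⌉ = 4 shifts, so k ≥ 4.
k = 4 works: Aug 2→Tanaka, Aug 3→Lindqvist, Aug 4→Espinoza, Aug 5→Lindqvist, Aug 6→Espinoza, Aug 7→Tanaka, Aug 8→Espinoza+Tanaka, Aug 9→Lindqvist, Aug 10→Espinoza, Aug 11→Lindqvist.
Loads: Espinoza 4, Lindqvist 4, Tanaka 3 — all ≤ 4.

4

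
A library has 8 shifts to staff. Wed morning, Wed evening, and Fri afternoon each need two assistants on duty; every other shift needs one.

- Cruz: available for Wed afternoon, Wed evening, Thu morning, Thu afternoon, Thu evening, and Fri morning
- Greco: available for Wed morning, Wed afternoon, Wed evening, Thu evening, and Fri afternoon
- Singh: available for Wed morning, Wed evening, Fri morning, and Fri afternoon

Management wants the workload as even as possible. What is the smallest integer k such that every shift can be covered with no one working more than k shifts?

With 3 assistants and 11 worker-slots to fill, someone must work at least ⌈11/3⌉ = 4 shifts, so k ≥ 4.
k = 4 works: Wed morning→Greco+Singh, Wed afternoon→Cruz, Wed evening→Greco+Singh, Thu morning→Cruz, Thu afternoon→Cruz, Thu evening→Cruz, Fri morning→Singh, Fri afternoon→Greco+Singh.
Loads: Cruz 4, Greco 3, Singh 4 — all ≤ 4.

4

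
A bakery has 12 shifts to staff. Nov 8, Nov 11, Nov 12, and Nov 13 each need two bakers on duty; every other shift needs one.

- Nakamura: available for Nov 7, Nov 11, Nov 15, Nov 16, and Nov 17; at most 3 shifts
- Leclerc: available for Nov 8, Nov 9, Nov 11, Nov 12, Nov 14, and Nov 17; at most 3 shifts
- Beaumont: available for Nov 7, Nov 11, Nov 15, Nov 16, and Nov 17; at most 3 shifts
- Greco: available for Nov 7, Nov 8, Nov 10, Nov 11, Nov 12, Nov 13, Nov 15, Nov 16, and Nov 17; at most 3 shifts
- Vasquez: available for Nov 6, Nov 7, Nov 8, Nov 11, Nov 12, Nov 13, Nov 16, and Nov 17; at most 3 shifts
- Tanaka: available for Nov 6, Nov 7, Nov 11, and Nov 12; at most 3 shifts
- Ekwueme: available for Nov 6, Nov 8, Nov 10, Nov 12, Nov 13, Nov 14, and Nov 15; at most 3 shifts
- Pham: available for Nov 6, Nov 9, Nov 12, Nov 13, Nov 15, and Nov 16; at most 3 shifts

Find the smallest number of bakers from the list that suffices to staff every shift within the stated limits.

16 slots to fill and no one can take more than 3, so at least ⌈16/3⌉ = 6 bakers are needed.
Nakamura, Leclerc, Beaumont, Greco, Vasquez, and Tanaka alone can cover everything: Nov 6→Vasquez, Nov 7→Nakamura, Nov 8→Leclerc+Greco, Nov 9→Leclerc, Nov 10→Greco, Nov 11→Beaumont+Tanaka, Nov 12→Vasquez+Tanaka, Nov 13→Greco+Vasquez, Nov 14→Leclerc, Nov 15→Nakamura, Nov 16→Nakamura, Nov 17→Beaumont.

6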